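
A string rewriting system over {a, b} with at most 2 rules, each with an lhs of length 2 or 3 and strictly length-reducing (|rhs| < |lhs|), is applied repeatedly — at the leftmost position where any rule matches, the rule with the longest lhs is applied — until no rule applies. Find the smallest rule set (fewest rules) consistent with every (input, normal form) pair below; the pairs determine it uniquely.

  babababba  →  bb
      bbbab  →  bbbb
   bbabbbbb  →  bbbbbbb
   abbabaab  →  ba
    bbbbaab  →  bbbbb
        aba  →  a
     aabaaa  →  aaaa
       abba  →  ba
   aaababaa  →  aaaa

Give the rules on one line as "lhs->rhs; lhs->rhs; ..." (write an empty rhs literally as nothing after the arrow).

ab->; bba->bb

  | babababba => bababba => babba => bba => bb
  | bbbab => bbbb
  | bbabbbbb => bbbbbbb
  | abbabaab => babaab => baab => ba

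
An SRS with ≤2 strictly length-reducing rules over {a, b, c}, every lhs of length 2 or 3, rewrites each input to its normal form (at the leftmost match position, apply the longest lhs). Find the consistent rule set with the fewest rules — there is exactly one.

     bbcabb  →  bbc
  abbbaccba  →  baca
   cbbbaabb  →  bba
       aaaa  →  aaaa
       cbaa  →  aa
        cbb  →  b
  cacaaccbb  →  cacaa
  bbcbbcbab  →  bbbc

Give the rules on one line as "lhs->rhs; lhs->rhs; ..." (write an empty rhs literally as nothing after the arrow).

  | bbcabb => bbccb => bbc
  | abbbaccba => cbbaccba => baccba => baca
  | cbbbaabb => bbaabb => bbacb => bba
  | aaaa

ab->c; cb->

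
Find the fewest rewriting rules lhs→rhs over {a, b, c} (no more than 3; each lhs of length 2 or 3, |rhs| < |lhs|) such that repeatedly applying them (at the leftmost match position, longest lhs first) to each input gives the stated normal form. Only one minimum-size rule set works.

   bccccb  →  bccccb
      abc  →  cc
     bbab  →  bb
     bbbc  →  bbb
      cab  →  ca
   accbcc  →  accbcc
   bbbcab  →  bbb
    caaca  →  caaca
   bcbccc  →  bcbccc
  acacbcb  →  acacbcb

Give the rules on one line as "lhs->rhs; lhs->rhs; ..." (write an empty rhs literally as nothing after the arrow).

ab->c; bbc->bb; cab->ca

  | bccccb
  | abc => cc
  | bbab => bbc => bb
  | bbbc => bbb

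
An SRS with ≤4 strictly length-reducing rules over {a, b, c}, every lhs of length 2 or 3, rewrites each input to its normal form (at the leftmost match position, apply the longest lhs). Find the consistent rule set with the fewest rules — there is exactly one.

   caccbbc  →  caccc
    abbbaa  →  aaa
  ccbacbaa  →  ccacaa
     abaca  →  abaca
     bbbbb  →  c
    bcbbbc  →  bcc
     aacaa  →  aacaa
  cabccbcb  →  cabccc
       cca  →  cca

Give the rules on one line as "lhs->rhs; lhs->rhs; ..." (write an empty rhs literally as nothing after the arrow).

  | caccbbc => caccbc => caccc
  | abbbaa => aaa
  | ccbacbaa => ccacbaa => ccacaa
  | abaca

bb->c; bbb->; cb->c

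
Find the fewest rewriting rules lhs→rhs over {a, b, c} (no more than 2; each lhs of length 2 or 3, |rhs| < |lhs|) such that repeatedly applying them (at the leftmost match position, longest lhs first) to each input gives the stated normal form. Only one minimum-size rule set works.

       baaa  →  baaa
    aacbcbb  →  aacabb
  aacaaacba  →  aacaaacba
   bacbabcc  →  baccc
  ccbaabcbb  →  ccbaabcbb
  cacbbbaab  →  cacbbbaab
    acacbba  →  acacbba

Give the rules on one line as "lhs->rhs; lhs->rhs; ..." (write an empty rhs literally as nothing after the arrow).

  | baaa
  | aacbcbb => aacabb
  | aacaaacba
  | bacbabcc => baccc

bab->; cbc->ca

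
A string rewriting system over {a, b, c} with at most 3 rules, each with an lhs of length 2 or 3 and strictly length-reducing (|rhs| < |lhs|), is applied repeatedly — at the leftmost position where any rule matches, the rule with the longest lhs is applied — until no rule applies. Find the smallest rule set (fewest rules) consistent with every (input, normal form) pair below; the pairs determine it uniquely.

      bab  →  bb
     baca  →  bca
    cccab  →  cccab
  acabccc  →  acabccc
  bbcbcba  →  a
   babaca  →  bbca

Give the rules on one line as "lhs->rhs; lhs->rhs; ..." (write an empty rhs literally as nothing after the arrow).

ba->b; bcb->

  | bab => bb
  | baca => bca
  | cccab
  | acabccc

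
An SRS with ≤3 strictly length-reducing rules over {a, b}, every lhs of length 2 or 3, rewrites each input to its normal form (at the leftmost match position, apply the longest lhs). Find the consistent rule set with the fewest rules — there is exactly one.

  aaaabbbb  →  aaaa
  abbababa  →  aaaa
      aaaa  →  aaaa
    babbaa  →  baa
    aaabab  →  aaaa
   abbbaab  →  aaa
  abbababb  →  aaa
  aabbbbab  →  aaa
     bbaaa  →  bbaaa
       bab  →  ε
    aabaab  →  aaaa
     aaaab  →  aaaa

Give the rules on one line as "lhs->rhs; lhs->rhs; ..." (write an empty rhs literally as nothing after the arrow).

ab->a; bab->

  | aaaabbbb => aaaabbb => aaaabb => aaaab => aaaa
  | abbababa => abababa => aababa => aaaba => aaaa
  | aaaa
  | babbaa => baa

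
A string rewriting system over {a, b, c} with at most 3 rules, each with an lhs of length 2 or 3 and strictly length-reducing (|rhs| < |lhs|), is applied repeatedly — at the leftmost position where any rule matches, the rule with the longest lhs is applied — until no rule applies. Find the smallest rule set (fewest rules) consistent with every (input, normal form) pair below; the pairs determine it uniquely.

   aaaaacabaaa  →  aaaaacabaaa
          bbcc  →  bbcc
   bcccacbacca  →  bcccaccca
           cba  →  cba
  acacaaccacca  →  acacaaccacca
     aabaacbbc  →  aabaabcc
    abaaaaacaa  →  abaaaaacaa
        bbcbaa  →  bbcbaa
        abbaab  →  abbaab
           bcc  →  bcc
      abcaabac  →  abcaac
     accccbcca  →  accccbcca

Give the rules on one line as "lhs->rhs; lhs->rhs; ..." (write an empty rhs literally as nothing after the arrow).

  | aaaaacabaaa
  | bbcc
  | bcccacbacca => bcccaccca
  | cba

bac->c; cbb->bc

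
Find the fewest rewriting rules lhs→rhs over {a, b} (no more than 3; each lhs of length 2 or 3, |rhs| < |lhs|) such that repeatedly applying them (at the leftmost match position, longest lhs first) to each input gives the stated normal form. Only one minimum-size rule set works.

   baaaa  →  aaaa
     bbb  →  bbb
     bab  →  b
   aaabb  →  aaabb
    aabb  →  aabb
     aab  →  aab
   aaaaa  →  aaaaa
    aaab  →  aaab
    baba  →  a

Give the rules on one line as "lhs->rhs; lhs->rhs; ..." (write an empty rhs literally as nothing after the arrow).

ba->a; bab->b

  | baaaa => aaaa
  | bbb
  | bab => b
  | aaabb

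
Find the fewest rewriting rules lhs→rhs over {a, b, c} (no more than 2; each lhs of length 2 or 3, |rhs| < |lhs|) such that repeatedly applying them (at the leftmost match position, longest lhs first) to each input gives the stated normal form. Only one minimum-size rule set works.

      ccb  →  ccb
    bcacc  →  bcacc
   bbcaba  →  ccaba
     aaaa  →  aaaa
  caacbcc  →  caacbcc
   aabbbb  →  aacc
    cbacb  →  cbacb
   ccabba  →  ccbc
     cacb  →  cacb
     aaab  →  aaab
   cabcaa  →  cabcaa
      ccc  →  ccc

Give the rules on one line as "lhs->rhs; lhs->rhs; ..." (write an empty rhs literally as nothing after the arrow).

  | ccb
  | bcacc
  | bbcaba => ccaba
  | aaaa

aca->bc; bb->c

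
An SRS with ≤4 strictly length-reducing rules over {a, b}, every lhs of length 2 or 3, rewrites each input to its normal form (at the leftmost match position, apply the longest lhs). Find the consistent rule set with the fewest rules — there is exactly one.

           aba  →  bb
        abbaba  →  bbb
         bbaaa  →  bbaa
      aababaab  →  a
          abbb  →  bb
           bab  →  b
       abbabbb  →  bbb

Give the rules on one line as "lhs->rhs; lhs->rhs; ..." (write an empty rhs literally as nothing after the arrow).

aaa->aa; aab->a; ab->; aba->bb

  | aba => bb
  | abbaba => baba => bbb
  | bbaaa => bbaa
  | aababaab => aabaab => aaab => aab => a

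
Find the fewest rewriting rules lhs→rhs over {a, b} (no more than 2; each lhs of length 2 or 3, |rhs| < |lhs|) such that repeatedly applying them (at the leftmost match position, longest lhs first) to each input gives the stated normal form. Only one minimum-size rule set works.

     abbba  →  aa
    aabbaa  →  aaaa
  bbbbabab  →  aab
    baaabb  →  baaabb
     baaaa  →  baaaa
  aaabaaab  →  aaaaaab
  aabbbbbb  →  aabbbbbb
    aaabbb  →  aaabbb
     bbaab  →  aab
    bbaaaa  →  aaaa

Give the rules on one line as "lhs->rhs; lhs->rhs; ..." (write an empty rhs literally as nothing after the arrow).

aba->aa; bba->a

  | abbba => aba => aa
  | aabbaa => aaaa
  | bbbbabab => bbabab => abab => aab
  | baaabb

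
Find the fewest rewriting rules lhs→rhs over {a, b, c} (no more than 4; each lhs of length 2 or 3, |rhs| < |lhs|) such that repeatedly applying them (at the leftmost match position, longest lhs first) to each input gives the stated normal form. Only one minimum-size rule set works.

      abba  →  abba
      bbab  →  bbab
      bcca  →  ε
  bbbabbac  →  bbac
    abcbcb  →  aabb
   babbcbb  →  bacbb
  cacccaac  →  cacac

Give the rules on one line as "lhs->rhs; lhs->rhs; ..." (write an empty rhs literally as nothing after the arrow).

  | abba
  | bbab
  | bcca => cca => ε
  | bbbabbac => ccabbac => bbac

bbb->cc; bc->c; cbc->ab; cca->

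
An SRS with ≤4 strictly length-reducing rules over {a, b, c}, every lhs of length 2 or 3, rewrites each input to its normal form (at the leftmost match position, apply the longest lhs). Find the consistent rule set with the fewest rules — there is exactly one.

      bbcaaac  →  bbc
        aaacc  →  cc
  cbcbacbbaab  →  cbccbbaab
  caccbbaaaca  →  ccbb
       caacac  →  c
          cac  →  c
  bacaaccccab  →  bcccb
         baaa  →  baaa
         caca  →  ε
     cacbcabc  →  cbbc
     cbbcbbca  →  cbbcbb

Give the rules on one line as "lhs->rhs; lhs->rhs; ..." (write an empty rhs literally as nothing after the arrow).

  | bbcaaac => bbaac => bbac => bbc
  | aaacc => aacc => acc => cc
  | cbcbacbbaab => cbccbbaab
  | caccbbaaaca => ccbbaaaca => ccbbaaca => ccbbaca => ccbbca => ccbb

ac->c; ca->; cba->c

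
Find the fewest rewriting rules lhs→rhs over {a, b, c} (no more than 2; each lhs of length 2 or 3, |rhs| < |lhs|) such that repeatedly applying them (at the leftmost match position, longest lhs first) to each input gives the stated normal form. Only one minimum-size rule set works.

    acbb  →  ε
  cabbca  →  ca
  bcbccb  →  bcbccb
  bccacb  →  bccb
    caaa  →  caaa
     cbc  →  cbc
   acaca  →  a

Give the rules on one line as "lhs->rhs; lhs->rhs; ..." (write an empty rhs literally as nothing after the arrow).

ac->; bb->

  | acbb => bb => ε
  | cabbca => caca => ca
  | bcbccb
  | bccacb => bccb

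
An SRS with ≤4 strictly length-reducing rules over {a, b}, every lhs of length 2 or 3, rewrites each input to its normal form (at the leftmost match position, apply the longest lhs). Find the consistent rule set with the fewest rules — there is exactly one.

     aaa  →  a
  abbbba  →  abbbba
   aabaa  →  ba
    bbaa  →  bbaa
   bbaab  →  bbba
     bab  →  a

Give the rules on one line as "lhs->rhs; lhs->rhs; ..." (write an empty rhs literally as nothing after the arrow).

aaa->a; aab->ba; bab->a

  | aaa => a
  | abbbba
  | aabaa => baaa => ba
  | bbaa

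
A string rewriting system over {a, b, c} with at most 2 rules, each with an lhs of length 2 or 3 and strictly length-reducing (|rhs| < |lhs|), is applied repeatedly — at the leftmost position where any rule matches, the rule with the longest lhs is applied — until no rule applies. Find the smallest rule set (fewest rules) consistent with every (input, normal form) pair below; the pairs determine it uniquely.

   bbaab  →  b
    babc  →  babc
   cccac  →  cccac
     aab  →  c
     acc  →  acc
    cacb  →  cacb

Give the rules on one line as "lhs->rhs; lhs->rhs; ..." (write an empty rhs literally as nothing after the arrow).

  | bbaab => bbc => b
  | babc
  | cccac
  | aab => c

aab->c; bbc->b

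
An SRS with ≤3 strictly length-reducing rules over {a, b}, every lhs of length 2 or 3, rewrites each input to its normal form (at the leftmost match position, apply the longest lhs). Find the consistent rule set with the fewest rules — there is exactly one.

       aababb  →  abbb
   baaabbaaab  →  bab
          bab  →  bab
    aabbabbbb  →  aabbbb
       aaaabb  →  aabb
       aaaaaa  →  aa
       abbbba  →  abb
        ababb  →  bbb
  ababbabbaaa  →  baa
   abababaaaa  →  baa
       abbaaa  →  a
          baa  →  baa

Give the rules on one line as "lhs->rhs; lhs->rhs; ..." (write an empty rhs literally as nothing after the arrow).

aaa->a; aba->b; bba->

  | aababb => abbb
  | baaabbaaab => babbaaab => baaab => bab
  | bab
  | aabbabbbb => aabbbb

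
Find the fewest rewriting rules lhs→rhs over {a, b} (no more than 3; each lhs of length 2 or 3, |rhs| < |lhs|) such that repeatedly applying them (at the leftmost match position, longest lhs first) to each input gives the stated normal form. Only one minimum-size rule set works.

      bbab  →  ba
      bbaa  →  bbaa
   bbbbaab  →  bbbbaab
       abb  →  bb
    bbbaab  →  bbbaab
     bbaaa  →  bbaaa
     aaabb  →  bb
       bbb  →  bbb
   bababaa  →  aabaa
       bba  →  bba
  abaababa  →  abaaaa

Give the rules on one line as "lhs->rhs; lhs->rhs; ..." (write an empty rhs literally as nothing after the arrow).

  | bbab => ba
  | bbaa
  | bbbbaab
  | abb => bb

abb->bb; bab->a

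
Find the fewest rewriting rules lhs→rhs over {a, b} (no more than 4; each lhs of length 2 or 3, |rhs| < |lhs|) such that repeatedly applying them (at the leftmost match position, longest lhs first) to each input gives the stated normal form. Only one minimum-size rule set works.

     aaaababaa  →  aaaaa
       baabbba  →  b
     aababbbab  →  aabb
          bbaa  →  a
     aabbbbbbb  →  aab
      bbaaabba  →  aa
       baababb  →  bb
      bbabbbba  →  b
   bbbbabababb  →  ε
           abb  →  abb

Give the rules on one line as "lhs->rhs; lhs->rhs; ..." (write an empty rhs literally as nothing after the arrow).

ba->b; bba->; bbb->

  | aaaababaa => aaaabbaa => aaaaa
  | baabbba => babbba => bbbba => ba => b
  | aababbbab => aabbbbab => aabab => aabb
  | bbaa => a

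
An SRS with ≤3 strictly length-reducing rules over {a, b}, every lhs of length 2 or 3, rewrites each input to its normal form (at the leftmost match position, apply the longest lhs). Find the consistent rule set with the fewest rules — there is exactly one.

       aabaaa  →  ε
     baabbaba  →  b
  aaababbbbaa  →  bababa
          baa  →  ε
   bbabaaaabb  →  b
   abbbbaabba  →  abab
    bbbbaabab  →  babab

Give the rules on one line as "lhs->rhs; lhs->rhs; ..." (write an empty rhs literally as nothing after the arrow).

aa->b; bb->; bba->b

  | aabaaa => bbaaa => baa => bb => ε
  | baabbaba => bbbbaba => bbaba => bba => b
  | aaababbbbaa => bababbbbaa => bababbaa => bababa
  | baa => bb => ε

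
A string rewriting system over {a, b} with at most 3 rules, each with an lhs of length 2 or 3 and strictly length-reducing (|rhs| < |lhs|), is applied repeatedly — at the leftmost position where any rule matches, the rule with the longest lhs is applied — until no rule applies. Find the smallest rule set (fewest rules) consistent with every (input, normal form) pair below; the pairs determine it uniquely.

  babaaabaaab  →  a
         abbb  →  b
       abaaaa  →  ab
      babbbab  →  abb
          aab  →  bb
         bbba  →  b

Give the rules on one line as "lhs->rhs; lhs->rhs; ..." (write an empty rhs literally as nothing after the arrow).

  | babaaabaaab => babbabaaab => baabbaaab => bbbbaaab => abaaab => abbab => aabb => bbb => a
  | abbb => aa => b
  | abaaaa => abbaa => aaba => bba => ab
  | babbbab => baaab => bbab => abb

aa->b; bba->ab; bbb->a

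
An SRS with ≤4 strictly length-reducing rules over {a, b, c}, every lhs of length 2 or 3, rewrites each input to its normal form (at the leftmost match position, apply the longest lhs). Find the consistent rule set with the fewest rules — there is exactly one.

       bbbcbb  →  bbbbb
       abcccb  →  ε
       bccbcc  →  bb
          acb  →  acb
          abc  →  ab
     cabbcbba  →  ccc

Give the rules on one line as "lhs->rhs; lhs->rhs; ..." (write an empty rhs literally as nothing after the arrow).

abb->; bba->c; bc->b

  | bbbcbb => bbbbb
  | abcccb => abccb => abcb => abb => ε
  | bccbcc => bcbcc => bbcc => bbc => bb
  | acb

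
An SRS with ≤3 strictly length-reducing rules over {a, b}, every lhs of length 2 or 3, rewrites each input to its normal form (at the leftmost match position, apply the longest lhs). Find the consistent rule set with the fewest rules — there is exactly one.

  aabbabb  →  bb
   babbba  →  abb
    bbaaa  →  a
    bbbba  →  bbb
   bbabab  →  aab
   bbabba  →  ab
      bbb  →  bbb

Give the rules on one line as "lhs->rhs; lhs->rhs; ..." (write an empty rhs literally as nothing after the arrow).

aaa->; ba->; bab->ab

  | aabbabb => aababb => aaabb => bb
  | babbba => abbba => abb
  | bbaaa => baa => a
  | bbbba => bbb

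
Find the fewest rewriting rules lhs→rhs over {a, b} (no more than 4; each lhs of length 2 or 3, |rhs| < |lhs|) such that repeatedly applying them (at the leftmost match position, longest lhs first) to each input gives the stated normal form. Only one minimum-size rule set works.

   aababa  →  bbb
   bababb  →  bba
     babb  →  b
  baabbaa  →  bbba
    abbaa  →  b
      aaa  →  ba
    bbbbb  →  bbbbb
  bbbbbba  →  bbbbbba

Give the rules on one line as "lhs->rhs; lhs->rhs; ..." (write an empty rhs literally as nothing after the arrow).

aa->b; aab->ba; ab->a; abb->

  | aababa => baaba => bbaa => bbb
  | bababb => baabb => bbab => bba
  | babb => b
  | baabbaa => bbabaa => bbaaa => bbba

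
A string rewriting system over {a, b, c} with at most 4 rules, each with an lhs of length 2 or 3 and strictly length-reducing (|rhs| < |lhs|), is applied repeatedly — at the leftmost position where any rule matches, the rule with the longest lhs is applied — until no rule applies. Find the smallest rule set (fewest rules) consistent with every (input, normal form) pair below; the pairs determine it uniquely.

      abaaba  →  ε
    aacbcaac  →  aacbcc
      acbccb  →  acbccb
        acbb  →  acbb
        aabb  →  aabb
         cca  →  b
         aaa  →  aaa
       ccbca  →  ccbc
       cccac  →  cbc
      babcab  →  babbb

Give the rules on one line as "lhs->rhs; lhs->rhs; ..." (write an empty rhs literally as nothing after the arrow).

aba->; ca->c; cab->bb; cca->b

  | abaaba => aba => ε
  | aacbcaac => aacbcac => aacbcc
  | acbccb
  | acbb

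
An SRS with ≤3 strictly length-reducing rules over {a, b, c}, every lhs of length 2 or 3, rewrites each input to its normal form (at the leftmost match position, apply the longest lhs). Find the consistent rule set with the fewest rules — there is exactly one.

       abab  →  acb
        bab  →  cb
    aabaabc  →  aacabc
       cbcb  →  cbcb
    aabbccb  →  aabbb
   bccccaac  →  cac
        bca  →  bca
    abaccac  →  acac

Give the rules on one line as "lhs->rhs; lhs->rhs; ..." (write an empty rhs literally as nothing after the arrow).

  | abab => acb
  | bab => cb
  | aabaabc => aacabc
  | cbcb

ba->c; cc->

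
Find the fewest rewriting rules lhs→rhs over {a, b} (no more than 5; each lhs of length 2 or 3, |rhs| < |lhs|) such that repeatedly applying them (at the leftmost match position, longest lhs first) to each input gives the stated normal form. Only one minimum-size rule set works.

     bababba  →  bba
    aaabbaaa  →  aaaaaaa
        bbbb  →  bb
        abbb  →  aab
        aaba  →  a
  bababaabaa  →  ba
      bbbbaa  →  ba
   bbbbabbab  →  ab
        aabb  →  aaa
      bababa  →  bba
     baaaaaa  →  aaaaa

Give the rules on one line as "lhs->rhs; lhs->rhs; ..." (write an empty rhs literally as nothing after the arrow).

aba->; abb->aa; baa->a; bbb->bb

  | bababba => bbba => bba
  | aaabbaaa => aaaaaaa
  | bbbb => bbb => bb
  | abbb => aab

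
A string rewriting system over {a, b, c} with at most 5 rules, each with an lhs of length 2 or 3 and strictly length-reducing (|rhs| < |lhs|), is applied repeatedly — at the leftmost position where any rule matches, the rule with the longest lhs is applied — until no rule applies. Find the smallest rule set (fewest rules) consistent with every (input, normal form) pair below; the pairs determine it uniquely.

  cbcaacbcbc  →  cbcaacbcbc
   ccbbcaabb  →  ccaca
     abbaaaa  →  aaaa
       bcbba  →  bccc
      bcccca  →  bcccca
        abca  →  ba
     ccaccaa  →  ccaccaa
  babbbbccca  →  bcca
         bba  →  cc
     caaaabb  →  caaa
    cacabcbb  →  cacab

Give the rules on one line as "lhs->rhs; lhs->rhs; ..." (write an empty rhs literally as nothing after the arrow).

abb->; abc->b; bb->a; bba->cc

  | cbcaacbcbc
  | ccbbcaabb => ccacaabb => ccaca
  | abbaaaa => aaaa
  | bcbba => bccc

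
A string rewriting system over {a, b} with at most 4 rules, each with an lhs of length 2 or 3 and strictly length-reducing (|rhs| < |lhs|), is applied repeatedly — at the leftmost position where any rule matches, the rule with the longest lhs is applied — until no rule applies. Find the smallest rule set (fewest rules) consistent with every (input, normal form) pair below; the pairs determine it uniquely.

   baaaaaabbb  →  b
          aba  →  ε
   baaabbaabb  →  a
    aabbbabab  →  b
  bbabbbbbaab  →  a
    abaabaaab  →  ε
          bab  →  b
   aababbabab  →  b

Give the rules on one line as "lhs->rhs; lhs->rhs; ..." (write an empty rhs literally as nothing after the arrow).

aab->; ab->b; ba->; bb->a

  | baaaaaabbb => aaaaabbb => aaabb => ab => b
  | aba => ba => ε
  | baaabbaabb => aabbaabb => baabb => abb => bb => a
  | aabbbabab => bbabab => aabab => ab => b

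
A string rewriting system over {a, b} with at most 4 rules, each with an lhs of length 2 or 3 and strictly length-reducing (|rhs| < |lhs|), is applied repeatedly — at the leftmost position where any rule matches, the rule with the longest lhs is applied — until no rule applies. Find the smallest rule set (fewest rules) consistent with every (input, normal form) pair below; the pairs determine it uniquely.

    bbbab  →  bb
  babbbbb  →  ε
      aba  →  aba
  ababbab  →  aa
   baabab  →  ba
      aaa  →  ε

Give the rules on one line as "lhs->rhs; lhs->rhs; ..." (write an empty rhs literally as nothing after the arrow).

aaa->; abb->; bab->aa; bba->

  | bbbab => bb
  | babbbbb => aabbbb => abb => ε
  | aba
  | ababbab => aaabab => bab => aa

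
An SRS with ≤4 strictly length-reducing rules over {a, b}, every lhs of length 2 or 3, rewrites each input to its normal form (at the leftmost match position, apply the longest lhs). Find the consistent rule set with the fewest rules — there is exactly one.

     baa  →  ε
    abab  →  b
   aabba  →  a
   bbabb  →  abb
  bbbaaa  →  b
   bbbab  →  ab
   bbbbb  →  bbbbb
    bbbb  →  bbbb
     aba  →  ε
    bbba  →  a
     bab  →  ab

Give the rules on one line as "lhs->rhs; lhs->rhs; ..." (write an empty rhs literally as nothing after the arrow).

aa->; aaa->b; ba->a

  | baa => aa => ε
  | abab => aab => b
  | aabba => bba => ba => a
  | bbabb => babb => abb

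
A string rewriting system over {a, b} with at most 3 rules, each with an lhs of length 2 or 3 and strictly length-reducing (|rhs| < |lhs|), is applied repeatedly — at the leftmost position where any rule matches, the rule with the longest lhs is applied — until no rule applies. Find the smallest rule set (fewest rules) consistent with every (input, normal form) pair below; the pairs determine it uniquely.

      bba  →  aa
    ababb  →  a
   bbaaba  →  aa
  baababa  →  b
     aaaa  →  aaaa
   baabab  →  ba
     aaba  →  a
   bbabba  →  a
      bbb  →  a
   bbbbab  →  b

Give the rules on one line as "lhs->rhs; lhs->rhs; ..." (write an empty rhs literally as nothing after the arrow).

ab->a; aba->; bb->a

  | bba => aa
  | ababb => bb => a
  | bbaaba => aaaba => aa
  | baababa => baba => b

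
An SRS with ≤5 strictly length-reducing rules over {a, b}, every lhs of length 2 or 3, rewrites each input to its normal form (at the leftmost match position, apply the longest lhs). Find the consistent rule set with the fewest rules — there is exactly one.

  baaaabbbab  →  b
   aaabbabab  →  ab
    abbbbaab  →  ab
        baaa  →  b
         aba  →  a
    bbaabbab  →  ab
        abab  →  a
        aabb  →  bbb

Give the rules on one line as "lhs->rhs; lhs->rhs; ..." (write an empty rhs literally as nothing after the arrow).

  | baaaabbbab => aaabbbab => babbbab => bbab => b
  | aaabbabab => babbabab => babab => ab
  | abbbbaab => abbab => ab
  | baaa => aa => b

aa->b; ba->; bab->; bba->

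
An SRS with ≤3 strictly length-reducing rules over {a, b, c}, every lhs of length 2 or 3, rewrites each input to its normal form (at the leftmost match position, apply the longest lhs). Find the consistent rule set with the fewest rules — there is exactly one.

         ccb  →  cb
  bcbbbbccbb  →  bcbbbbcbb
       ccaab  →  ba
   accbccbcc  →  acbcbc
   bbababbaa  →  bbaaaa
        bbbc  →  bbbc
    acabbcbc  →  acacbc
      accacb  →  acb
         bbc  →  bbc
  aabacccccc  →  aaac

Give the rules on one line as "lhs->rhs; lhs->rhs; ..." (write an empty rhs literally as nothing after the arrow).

ab->a; cc->c; cca->b

  | ccb => cb
  | bcbbbbccbb => bcbbbbcbb
  | ccaab => bab => ba
  | accbccbcc => acbccbcc => acbcbcc => acbcbc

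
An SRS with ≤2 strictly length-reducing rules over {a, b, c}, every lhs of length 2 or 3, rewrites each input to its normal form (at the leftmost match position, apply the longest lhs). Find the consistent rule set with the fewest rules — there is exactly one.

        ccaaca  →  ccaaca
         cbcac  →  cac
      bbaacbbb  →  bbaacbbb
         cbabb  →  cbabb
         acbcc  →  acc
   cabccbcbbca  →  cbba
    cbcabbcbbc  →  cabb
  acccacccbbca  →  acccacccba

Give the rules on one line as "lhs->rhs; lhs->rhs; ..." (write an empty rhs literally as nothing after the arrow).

abc->bb; bc->

  | ccaaca
  | cbcac => cac
  | bbaacbbb
  | cbabb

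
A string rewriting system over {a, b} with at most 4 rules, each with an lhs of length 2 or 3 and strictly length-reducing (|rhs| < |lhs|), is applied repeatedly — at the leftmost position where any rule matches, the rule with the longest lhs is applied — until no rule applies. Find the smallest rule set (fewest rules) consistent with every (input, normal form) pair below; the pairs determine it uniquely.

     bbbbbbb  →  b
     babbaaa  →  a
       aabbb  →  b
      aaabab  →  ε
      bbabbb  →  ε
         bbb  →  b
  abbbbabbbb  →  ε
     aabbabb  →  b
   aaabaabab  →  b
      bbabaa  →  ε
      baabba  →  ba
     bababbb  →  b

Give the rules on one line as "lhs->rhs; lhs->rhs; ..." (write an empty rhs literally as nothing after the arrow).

  | bbbbbbb => bbbbb => bbb => b
  | babbaaa => bbaaa => aaa => a
  | aabbb => bbb => b
  | aaabab => abab => ab => ε

aa->; ab->; bb->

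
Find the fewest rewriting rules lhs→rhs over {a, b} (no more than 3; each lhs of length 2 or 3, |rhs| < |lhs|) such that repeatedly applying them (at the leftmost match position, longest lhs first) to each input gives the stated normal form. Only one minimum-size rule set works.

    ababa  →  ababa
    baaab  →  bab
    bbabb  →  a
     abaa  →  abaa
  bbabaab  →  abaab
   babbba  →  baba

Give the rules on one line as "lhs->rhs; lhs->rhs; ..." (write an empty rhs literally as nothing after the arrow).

aaa->a; bb->

  | ababa
  | baaab => bab
  | bbabb => abb => a
  | abaa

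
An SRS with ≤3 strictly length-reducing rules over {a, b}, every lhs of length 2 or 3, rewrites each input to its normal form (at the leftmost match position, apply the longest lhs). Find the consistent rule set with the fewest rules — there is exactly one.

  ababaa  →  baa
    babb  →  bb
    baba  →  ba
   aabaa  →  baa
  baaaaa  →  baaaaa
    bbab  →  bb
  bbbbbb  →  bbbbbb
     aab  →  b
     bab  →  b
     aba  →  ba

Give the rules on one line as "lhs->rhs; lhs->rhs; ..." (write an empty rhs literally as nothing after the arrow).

ab->b; bab->b

  | ababaa => babaa => baa
  | babb => bb
  | baba => ba
  | aabaa => abaa => baa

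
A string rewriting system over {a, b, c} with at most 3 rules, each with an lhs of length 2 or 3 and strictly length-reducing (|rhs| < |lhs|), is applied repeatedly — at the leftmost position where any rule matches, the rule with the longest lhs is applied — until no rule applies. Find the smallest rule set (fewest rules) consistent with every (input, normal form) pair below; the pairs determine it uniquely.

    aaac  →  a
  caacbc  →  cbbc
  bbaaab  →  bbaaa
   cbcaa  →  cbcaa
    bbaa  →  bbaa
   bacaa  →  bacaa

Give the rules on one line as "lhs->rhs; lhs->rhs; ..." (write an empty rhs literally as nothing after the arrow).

aac->b; ab->a

  | aaac => ab => a
  | caacbc => cbbc
  | bbaaab => bbaaa
  | cbcaa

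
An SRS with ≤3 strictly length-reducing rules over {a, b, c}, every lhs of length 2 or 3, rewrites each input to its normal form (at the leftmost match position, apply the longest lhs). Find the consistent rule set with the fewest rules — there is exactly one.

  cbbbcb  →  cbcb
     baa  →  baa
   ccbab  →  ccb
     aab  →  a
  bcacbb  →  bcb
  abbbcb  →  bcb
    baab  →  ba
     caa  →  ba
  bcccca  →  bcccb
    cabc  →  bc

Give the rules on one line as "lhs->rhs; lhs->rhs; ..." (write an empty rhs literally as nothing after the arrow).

ab->; bb->b; ca->b

  | cbbbcb => cbbcb => cbcb
  | baa
  | ccbab => ccb
  | aab => a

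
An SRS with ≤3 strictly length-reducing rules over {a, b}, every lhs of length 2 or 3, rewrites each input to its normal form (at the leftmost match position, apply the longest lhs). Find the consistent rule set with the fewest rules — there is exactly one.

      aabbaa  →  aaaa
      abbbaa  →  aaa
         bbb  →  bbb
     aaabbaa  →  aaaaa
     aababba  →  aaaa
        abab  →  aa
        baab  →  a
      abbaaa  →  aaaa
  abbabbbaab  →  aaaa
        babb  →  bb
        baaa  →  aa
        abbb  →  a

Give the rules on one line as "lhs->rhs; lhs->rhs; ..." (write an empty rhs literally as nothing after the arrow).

  | aabbaa => aabaa => aaaa
  | abbbaa => abbaa => abaa => aaa
  | bbb
  | aaabbaa => aaabaa => aaaaa

ab->a; ba->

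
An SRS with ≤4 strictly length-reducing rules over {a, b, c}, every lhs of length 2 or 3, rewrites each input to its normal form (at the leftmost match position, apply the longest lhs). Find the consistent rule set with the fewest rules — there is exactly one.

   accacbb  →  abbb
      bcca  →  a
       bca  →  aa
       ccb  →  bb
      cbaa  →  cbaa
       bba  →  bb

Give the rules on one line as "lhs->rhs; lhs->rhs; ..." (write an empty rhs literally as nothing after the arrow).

  | accacbb => accbb => abbb
  | bcca => aca => a
  | bca => aa
  | ccb => bb

bba->bb; bc->a; ca->; ccb->bb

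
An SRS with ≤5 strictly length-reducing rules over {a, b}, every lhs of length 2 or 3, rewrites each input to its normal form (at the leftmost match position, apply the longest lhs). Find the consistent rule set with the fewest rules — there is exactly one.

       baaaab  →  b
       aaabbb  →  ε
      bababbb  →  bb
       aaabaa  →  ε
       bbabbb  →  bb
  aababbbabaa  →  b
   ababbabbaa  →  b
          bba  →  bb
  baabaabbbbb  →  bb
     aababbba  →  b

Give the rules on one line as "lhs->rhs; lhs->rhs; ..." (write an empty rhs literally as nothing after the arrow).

  | baaaab => aab => ab => b
  | aaabbb => aabbb => abbb => bbb => ε
  | bababbb => bbabbb => bbbbb => bb
  | aaabaa => aabaa => abaa => baa => ε

ab->b; ba->b; baa->; bbb->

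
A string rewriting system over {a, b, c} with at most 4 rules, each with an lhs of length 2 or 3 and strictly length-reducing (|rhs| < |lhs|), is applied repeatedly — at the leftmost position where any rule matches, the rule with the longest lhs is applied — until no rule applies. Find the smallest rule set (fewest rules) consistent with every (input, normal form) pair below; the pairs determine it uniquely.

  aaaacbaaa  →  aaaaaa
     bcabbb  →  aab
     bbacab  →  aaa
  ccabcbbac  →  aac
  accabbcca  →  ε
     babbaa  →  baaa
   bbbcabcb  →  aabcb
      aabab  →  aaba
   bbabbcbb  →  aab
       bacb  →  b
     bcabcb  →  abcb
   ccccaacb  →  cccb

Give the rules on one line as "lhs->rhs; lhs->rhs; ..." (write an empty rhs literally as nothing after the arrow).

acb->; bab->ba; bb->a; ca->b

  | aaaacbaaa => aaaaaa
  | bcabbb => bbbbb => abbb => aab
  | bbacab => aacab => aabb => aaa
  | ccabcbbac => cbbcbbac => cacbbac => bcbbac => bcaac => bbac => aac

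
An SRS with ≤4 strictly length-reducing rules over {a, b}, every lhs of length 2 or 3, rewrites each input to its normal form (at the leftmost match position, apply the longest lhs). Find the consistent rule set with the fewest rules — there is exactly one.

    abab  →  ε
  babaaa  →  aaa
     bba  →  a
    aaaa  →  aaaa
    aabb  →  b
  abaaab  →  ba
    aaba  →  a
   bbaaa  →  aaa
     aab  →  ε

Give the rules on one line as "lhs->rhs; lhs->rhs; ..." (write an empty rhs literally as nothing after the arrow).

  | abab => bab => bb => ε
  | babaaa => bbaaa => aaa
  | bba => a
  | aaaa

aab->; ab->b; bb->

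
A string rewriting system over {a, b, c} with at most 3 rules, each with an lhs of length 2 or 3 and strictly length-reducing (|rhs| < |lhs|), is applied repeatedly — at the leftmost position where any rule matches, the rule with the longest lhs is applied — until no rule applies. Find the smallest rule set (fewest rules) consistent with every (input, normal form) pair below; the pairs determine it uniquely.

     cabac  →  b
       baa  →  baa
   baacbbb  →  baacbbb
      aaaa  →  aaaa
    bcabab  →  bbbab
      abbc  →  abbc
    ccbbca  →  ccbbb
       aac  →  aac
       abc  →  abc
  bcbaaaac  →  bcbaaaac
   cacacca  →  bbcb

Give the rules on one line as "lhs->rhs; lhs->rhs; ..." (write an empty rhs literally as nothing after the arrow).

  | cabac => bbac => b
  | baa
  | baacbbb
  | aaaa

bac->; ca->b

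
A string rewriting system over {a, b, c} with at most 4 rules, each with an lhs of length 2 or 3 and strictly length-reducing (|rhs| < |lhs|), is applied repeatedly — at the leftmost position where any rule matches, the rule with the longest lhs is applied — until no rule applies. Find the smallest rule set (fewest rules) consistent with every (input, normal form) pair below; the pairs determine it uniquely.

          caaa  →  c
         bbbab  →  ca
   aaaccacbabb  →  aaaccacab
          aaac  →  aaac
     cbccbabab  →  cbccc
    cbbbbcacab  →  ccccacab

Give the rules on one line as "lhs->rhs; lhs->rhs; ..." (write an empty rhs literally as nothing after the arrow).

  | caaa => cba => c
  | bbbab => cbab => ca
  | aaaccacbabb => aaaccacab
  | aaac

ba->; bab->a; bb->c; caa->cb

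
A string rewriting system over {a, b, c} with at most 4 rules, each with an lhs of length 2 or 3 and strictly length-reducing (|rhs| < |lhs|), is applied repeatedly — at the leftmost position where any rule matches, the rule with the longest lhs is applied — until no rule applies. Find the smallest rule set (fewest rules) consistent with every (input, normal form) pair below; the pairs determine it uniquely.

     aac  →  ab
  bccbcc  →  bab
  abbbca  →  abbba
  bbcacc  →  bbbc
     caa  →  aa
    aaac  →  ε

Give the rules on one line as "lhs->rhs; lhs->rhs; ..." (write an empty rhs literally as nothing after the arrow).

aab->; ac->b; ca->a; cbc->aa

  | aac => ab
  | bccbcc => bcaac => baac => bab
  | abbbca => abbba
  | bbcacc => bbacc => bbbc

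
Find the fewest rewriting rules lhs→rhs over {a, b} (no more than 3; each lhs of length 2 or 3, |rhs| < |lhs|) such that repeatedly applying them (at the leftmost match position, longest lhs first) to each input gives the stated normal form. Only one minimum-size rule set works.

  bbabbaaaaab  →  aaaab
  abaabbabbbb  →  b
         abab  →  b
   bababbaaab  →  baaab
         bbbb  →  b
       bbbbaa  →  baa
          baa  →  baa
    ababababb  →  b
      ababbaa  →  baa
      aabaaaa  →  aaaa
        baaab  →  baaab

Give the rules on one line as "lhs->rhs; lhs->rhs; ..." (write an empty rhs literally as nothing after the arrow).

  | bbabbaaaaab => babbaaaaab => abbaaaaab => abaaaaab => aaaab
  | abaabbabbbb => abbabbbb => ababbbb => bbbb => bbb => bb => b
  | abab => b
  | bababbaaab => ababbaaab => bbaaab => baaab

aba->; bab->ab; bb->b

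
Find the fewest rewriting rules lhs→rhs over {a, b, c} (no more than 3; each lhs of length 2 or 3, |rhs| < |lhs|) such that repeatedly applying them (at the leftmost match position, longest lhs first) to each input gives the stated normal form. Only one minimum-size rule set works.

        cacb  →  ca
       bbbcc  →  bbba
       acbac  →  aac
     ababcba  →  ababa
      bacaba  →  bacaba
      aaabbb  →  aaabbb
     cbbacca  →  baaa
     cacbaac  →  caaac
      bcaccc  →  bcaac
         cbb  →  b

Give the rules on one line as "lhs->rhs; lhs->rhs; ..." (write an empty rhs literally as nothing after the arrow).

cb->; cc->a

  | cacb => ca
  | bbbcc => bbba
  | acbac => aac
  | ababcba => ababa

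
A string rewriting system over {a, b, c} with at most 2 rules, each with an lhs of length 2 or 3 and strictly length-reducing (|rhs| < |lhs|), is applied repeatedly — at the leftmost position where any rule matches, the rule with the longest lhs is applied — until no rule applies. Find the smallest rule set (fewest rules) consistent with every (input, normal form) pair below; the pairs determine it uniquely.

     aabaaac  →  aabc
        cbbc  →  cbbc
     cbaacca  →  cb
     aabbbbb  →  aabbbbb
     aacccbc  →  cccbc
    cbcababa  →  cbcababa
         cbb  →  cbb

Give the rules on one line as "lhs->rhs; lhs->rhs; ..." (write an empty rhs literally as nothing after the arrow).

  | aabaaac => aabaac => aabac => aabc
  | cbbc
  | cbaacca => cbacca => cbcca => cb
  | aabbbbb

ac->c; cca->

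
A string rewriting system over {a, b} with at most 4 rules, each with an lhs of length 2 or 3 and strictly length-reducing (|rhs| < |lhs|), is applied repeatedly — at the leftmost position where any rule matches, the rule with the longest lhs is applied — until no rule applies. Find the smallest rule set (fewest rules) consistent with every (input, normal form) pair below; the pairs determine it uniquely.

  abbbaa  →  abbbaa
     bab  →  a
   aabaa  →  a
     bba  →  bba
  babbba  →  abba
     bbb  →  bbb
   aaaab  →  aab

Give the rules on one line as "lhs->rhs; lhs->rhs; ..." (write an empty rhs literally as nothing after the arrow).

  | abbbaa
  | bab => a
  | aabaa => aaa => a
  | bba

aaa->a; aba->a; bab->a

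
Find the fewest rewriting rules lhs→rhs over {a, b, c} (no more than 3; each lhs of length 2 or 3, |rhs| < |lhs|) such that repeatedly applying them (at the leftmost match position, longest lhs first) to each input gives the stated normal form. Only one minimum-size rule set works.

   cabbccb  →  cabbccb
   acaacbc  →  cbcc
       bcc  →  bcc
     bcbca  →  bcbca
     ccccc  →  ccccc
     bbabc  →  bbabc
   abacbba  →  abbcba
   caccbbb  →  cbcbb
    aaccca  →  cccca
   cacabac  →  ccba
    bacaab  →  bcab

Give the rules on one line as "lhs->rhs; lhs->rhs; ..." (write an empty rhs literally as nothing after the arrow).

  | cabbccb
  | acaacbc => aaacbc => cacbc => cbcc
  | bcc
  | bcbca

aa->c; ac->a; acb->bc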